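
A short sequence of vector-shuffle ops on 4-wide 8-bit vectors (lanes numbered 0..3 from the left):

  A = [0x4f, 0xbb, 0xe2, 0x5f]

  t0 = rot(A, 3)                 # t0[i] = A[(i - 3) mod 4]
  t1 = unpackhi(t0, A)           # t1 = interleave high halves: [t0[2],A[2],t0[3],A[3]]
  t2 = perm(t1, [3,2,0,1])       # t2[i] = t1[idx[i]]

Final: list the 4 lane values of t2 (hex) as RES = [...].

RES = [0x5f, 0x4f, 0x5f, 0xe2]

  t0: bb e2 5f 4f
  t1: 5f e2 4f 5f
  t2: 5f 4f 5f e2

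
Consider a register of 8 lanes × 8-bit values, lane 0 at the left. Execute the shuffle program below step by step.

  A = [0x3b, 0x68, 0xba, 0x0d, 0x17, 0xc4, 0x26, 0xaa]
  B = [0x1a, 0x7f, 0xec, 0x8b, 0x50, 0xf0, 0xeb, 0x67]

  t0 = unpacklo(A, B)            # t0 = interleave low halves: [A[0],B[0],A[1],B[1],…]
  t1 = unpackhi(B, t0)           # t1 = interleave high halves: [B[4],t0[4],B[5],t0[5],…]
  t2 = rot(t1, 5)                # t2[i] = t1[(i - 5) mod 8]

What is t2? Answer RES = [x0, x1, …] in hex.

RES = [ 0xec  0xeb  0x0d  0x67  0x8b  0x50  0xba  0xf0 ]

→ t0 |3b|1a|68|7f|ba|ec|0d|8b|
→ t1 |50|ba|f0|ec|eb|0d|67|8b|
→ t2 |ec|eb|0d|67|8b|50|ba|f0|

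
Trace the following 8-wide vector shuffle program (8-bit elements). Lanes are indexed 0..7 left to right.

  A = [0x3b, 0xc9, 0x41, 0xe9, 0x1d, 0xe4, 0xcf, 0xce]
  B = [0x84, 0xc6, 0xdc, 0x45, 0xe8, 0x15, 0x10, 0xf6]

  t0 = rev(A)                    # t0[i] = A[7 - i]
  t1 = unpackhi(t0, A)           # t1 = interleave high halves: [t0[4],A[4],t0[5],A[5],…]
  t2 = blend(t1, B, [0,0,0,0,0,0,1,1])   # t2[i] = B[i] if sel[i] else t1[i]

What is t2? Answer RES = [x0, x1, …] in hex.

RES = [0xe9, 0x1d, 0x41, 0xe4, 0xc9, 0xcf, 0x10, 0xf6]

t0 = [0xce, 0xcf, 0xe4, 0x1d, 0xe9, 0x41, 0xc9, 0x3b]
t1 = [0xe9, 0x1d, 0x41, 0xe4, 0xc9, 0xcf, 0x3b, 0xce]
t2 = [0xe9, 0x1d, 0x41, 0xe4, 0xc9, 0xcf, 0x10, 0xf6]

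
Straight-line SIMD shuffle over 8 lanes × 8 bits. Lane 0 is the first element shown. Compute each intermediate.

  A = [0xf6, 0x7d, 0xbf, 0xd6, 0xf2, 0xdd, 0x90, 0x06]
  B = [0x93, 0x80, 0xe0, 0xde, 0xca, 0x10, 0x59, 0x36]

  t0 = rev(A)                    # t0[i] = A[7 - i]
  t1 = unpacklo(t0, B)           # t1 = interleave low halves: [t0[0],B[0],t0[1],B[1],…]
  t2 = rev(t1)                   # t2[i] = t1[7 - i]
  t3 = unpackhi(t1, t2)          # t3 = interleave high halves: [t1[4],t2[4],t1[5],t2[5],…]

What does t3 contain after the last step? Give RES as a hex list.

→ t0 |06|90|dd|f2|d6|bf|7d|f6|
→ t1 |06|93|90|80|dd|e0|f2|de|
→ t2 |de|f2|e0|dd|80|90|93|06|
→ t3 |dd|80|e0|90|f2|93|de|06|

RES = [0xdd, 0x80, 0xe0, 0x90, 0xf2, 0x93, 0xde, 0x06]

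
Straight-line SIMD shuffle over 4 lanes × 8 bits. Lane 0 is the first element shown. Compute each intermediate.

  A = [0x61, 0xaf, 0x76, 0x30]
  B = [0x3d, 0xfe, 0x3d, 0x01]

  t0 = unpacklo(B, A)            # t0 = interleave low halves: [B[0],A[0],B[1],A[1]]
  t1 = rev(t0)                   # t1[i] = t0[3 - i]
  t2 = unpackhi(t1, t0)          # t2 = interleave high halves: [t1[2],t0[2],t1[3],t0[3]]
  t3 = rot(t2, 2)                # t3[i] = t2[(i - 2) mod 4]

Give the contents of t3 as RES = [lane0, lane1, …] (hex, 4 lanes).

t0 = [0x3d, 0x61, 0xfe, 0xaf]
t1 = [0xaf, 0xfe, 0x61, 0x3d]
t2 = [0x61, 0xfe, 0x3d, 0xaf]
t3 = [0x3d, 0xaf, 0x61, 0xfe]

RES = [0x3d, 0xaf, 0x61, 0xfe]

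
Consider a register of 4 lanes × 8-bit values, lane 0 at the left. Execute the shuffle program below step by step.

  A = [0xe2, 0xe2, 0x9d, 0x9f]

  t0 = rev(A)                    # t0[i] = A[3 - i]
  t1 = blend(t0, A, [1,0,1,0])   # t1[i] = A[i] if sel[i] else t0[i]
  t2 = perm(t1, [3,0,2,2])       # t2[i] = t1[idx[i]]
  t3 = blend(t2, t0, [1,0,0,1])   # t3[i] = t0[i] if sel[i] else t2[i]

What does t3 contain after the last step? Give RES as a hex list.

  t0: 9f 9d e2 e2
  t1: e2 9d 9d e2
  t2: e2 e2 9d 9d
  t3: 9f e2 9d e2

RES = [ 0x9f  0xe2  0x9d  0xe2 ]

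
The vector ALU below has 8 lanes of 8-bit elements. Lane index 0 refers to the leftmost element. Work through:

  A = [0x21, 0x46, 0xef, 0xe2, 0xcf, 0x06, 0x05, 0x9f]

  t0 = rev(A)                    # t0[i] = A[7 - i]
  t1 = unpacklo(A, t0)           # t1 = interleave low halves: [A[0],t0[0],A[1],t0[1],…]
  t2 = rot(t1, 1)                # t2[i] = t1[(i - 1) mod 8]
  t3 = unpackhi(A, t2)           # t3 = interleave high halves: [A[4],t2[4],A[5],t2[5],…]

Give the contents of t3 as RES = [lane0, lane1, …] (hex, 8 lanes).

RES = [0xcf, 0x05, 0x06, 0xef, 0x05, 0x06, 0x9f, 0xe2]

→ t0 |9f|05|06|cf|e2|ef|46|21|
→ t1 |21|9f|46|05|ef|06|e2|cf|
→ t2 |cf|21|9f|46|05|ef|06|e2|
→ t3 |cf|05|06|ef|05|06|9f|e2|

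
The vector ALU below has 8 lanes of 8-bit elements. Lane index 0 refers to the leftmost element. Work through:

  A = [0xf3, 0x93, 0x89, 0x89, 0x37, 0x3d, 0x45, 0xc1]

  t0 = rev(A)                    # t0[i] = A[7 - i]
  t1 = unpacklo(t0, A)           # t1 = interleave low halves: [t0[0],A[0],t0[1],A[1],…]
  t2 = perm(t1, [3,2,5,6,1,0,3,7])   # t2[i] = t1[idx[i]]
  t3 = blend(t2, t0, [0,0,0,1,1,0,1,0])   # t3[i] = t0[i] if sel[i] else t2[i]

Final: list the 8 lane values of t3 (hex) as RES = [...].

→ t0 |c1|45|3d|37|89|89|93|f3|
→ t1 |c1|f3|45|93|3d|89|37|89|
→ t2 |93|45|89|37|f3|c1|93|89|
→ t3 |93|45|89|37|89|c1|93|89|

RES = [ 0x93  0x45  0x89  0x37  0x89  0xc1  0x93  0x89 ]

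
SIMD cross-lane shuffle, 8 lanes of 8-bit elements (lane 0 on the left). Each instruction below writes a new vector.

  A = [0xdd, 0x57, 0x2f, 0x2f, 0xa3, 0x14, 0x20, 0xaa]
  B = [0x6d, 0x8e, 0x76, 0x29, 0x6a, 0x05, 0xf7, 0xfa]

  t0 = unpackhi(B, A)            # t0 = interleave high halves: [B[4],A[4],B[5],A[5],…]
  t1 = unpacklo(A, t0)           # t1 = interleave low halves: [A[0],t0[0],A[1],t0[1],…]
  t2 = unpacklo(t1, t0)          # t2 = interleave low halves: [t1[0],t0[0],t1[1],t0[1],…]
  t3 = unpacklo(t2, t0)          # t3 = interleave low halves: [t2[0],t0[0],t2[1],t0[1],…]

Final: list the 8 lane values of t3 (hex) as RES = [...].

RES = [0xdd, 0x6a, 0x6a, 0xa3, 0x6a, 0x05, 0xa3, 0x14]

→ t0 |6a|a3|05|14|f7|20|fa|aa|
→ t1 |dd|6a|57|a3|2f|05|2f|14|
→ t2 |dd|6a|6a|a3|57|05|a3|14|
→ t3 |dd|6a|6a|a3|6a|05|a3|14|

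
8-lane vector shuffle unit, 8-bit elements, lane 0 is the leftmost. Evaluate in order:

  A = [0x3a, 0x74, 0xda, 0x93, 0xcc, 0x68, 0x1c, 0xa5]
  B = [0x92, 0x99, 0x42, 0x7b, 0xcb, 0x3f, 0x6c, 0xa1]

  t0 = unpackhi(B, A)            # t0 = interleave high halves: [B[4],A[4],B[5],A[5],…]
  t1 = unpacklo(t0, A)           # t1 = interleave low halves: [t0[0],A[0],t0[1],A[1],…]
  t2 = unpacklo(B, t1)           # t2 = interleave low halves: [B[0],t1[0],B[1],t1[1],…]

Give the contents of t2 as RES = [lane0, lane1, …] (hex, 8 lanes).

  t0: cb cc 3f 68 6c 1c a1 a5
  t1: cb 3a cc 74 3f da 68 93
  t2: 92 cb 99 3a 42 cc 7b 74

RES = [0x92, 0xcb, 0x99, 0x3a, 0x42, 0xcc, 0x7b, 0x74]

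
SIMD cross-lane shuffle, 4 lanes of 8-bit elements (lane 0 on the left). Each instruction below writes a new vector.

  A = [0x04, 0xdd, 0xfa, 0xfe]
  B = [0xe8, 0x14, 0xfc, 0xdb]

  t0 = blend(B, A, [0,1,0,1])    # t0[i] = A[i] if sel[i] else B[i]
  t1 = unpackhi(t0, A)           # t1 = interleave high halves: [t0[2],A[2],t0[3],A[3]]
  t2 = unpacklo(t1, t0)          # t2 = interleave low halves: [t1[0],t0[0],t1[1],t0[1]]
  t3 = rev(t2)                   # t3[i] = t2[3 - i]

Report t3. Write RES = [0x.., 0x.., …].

t0 = [0xe8, 0xdd, 0xfc, 0xfe]
t1 = [0xfc, 0xfa, 0xfe, 0xfe]
t2 = [0xfc, 0xe8, 0xfa, 0xdd]
t3 = [0xdd, 0xfa, 0xe8, 0xfc]

RES = [0xdd, 0xfa, 0xe8, 0xfc]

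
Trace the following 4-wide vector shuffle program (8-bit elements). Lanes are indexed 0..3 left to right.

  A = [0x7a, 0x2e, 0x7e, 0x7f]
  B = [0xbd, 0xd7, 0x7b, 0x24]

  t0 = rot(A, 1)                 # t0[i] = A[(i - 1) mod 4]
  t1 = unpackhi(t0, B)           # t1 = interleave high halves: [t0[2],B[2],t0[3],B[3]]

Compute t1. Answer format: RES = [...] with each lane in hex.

  t0: 7f 7a 2e 7e
  t1: 2e 7b 7e 24

RES = [0x2e, 0x7b, 0x7e, 0x24]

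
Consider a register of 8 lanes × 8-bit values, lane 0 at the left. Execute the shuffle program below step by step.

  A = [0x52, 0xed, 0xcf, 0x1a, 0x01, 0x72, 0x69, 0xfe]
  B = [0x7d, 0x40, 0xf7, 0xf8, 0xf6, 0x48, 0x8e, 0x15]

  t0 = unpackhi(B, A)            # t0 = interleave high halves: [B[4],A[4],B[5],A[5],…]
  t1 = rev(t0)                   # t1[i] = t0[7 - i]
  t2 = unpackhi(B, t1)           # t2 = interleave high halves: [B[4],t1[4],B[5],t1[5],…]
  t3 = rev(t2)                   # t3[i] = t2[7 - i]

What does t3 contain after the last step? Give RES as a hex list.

RES = [0xf6, 0x15, 0x01, 0x8e, 0x48, 0x48, 0x72, 0xf6]

→ t0 |f6|01|48|72|8e|69|15|fe|
→ t1 |fe|15|69|8e|72|48|01|f6|
→ t2 |f6|72|48|48|8e|01|15|f6|
→ t3 |f6|15|01|8e|48|48|72|f6|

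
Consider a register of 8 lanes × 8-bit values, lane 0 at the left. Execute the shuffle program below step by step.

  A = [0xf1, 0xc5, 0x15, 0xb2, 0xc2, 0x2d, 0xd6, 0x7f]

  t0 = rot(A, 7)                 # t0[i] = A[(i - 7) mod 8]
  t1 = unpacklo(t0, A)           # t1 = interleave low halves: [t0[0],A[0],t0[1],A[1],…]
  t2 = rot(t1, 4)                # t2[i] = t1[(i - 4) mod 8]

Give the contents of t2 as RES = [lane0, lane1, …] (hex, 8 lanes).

RES = [0xb2, 0x15, 0xc2, 0xb2, 0xc5, 0xf1, 0x15, 0xc5]

t0 = [0xc5, 0x15, 0xb2, 0xc2, 0x2d, 0xd6, 0x7f, 0xf1]
t1 = [0xc5, 0xf1, 0x15, 0xc5, 0xb2, 0x15, 0xc2, 0xb2]
t2 = [0xb2, 0x15, 0xc2, 0xb2, 0xc5, 0xf1, 0x15, 0xc5]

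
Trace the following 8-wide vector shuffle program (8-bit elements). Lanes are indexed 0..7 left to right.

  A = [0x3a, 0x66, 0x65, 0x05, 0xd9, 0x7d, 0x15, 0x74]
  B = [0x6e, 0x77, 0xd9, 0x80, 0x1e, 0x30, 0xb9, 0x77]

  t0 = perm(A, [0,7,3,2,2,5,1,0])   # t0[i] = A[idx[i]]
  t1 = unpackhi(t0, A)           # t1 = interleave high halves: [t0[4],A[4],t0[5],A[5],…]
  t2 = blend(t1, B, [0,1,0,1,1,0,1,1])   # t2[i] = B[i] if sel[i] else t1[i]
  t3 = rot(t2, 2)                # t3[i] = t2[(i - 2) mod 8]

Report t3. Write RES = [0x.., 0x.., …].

  t0: 3a 74 05 65 65 7d 66 3a
  t1: 65 d9 7d 7d 66 15 3a 74
  t2: 65 77 7d 80 1e 15 b9 77
  t3: b9 77 65 77 7d 80 1e 15

RES = [0xb9, 0x77, 0x65, 0x77, 0x7d, 0x80, 0x1e, 0x15]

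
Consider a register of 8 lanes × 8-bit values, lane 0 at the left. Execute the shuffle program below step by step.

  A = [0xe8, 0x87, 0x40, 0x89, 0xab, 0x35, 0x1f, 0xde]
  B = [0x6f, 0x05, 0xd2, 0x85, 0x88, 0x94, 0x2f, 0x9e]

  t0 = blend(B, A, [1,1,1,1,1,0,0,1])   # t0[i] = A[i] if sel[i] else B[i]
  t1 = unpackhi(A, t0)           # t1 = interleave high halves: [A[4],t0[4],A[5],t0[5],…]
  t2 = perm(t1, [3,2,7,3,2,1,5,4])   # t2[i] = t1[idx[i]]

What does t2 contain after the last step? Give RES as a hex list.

  t0: e8 87 40 89 ab 94 2f de
  t1: ab ab 35 94 1f 2f de de
  t2: 94 35 de 94 35 ab 2f 1f

RES = [0x94, 0x35, 0xde, 0x94, 0x35, 0xab, 0x2f, 0x1f]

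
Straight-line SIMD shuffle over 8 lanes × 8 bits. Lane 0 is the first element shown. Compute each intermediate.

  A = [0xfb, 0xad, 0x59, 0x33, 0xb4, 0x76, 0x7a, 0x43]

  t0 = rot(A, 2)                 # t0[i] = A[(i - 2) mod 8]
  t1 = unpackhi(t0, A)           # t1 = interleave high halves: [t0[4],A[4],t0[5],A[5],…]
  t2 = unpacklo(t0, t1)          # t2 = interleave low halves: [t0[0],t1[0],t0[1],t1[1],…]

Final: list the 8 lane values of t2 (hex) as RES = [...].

RES = [0x7a, 0x59, 0x43, 0xb4, 0xfb, 0x33, 0xad, 0x76]

t0 = [0x7a, 0x43, 0xfb, 0xad, 0x59, 0x33, 0xb4, 0x76]
t1 = [0x59, 0xb4, 0x33, 0x76, 0xb4, 0x7a, 0x76, 0x43]
t2 = [0x7a, 0x59, 0x43, 0xb4, 0xfb, 0x33, 0xad, 0x76]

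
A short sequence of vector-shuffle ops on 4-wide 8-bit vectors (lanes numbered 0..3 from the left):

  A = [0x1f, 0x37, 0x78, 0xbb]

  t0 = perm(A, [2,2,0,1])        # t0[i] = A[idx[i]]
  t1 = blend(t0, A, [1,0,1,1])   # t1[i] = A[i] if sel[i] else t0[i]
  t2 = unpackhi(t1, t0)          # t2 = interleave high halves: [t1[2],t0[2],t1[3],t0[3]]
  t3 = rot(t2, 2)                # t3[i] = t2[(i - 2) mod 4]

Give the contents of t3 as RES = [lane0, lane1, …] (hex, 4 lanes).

RES = [ 0xbb  0x37  0x78  0x1f ]

  t0: 78 78 1f 37
  t1: 1f 78 78 bb
  t2: 78 1f bb 37
  t3: bb 37 78 1f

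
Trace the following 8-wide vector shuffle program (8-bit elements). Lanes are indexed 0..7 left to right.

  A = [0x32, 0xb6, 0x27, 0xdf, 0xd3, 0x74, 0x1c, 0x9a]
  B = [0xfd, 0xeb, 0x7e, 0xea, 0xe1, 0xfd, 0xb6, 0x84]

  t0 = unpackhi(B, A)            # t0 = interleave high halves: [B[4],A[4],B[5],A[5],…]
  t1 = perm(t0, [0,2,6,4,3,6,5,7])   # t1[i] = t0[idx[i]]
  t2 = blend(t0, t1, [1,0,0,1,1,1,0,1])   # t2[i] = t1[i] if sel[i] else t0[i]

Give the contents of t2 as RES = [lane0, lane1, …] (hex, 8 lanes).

t0 = [0xe1, 0xd3, 0xfd, 0x74, 0xb6, 0x1c, 0x84, 0x9a]
t1 = [0xe1, 0xfd, 0x84, 0xb6, 0x74, 0x84, 0x1c, 0x9a]
t2 = [0xe1, 0xd3, 0xfd, 0xb6, 0x74, 0x84, 0x84, 0x9a]

RES = [ 0xe1  0xd3  0xfd  0xb6  0x74  0x84  0x84  0x9a ]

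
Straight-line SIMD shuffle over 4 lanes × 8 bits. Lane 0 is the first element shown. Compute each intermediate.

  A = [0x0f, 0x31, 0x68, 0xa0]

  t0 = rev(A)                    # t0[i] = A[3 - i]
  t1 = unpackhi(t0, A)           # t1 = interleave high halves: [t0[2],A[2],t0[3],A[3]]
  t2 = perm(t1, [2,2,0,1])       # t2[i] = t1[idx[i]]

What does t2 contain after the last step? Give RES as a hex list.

RES = [ 0x0f  0x0f  0x31  0x68 ]

→ t0 |a0|68|31|0f|
→ t1 |31|68|0f|a0|
→ t2 |0f|0f|31|68|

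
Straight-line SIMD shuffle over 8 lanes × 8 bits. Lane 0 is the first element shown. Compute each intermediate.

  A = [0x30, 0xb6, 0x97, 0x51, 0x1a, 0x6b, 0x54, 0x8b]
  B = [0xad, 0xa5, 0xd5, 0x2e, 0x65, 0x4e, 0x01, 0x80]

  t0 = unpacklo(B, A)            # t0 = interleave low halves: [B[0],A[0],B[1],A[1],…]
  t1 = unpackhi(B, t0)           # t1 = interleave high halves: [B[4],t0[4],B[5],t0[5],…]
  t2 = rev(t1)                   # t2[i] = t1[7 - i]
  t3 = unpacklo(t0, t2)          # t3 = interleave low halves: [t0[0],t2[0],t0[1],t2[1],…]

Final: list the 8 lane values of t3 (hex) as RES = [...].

t0 = [0xad, 0x30, 0xa5, 0xb6, 0xd5, 0x97, 0x2e, 0x51]
t1 = [0x65, 0xd5, 0x4e, 0x97, 0x01, 0x2e, 0x80, 0x51]
t2 = [0x51, 0x80, 0x2e, 0x01, 0x97, 0x4e, 0xd5, 0x65]
t3 = [0xad, 0x51, 0x30, 0x80, 0xa5, 0x2e, 0xb6, 0x01]

RES = [ 0xad  0x51  0x30  0x80  0xa5  0x2e  0xb6  0x01 ]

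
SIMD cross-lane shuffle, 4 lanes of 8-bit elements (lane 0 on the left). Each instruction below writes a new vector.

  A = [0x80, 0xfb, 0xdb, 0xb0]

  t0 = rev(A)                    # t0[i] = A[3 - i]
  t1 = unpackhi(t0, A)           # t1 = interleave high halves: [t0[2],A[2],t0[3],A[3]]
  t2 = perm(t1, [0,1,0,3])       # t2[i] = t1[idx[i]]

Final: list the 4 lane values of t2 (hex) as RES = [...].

  t0: b0 db fb 80
  t1: fb db 80 b0
  t2: fb db fb b0

RES = [ 0xfb  0xdb  0xfb  0xb0 ]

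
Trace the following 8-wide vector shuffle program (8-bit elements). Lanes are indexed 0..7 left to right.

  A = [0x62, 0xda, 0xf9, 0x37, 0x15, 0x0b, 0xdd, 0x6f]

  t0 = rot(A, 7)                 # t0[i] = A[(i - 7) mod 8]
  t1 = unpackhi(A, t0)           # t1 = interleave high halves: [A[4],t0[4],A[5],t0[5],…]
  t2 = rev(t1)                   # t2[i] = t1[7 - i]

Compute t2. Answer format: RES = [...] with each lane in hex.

→ t0 |da|f9|37|15|0b|dd|6f|62|
→ t1 |15|0b|0b|dd|dd|6f|6f|62|
→ t2 |62|6f|6f|dd|dd|0b|0b|15|

RES = [ 0x62  0x6f  0x6f  0xdd  0xdd  0x0b  0x0b  0x15 ]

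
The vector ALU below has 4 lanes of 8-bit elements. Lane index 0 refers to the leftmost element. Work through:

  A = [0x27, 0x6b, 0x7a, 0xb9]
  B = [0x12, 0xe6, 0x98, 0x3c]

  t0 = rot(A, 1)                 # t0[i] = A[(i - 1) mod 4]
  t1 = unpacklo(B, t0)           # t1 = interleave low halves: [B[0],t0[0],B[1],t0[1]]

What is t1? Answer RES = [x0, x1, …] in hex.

→ t0 |b9|27|6b|7a|
→ t1 |12|b9|e6|27|

RES = [0x12, 0xb9, 0xe6, 0x27]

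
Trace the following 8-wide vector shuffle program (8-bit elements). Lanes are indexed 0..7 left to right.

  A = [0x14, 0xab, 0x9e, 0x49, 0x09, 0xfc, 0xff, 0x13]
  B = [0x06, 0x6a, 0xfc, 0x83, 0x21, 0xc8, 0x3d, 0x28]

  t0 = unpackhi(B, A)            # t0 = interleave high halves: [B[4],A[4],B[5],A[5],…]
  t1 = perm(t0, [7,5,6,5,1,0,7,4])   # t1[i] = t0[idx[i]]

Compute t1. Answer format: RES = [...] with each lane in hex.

RES = [ 0x13  0xff  0x28  0xff  0x09  0x21  0x13  0x3d ]

t0 = [0x21, 0x09, 0xc8, 0xfc, 0x3d, 0xff, 0x28, 0x13]
t1 = [0x13, 0xff, 0x28, 0xff, 0x09, 0x21, 0x13, 0x3d]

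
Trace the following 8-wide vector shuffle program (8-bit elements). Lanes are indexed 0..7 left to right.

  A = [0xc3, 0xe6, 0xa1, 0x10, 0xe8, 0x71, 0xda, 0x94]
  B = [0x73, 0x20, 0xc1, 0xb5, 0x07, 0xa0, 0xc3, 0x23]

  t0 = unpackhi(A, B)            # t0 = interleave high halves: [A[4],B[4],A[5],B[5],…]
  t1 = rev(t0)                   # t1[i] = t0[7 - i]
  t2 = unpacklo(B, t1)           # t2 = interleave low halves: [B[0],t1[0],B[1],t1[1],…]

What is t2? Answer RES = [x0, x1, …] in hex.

t0 = [0xe8, 0x07, 0x71, 0xa0, 0xda, 0xc3, 0x94, 0x23]
t1 = [0x23, 0x94, 0xc3, 0xda, 0xa0, 0x71, 0x07, 0xe8]
t2 = [0x73, 0x23, 0x20, 0x94, 0xc1, 0xc3, 0xb5, 0xda]

RES = [ 0x73  0x23  0x20  0x94  0xc1  0xc3  0xb5  0xda ]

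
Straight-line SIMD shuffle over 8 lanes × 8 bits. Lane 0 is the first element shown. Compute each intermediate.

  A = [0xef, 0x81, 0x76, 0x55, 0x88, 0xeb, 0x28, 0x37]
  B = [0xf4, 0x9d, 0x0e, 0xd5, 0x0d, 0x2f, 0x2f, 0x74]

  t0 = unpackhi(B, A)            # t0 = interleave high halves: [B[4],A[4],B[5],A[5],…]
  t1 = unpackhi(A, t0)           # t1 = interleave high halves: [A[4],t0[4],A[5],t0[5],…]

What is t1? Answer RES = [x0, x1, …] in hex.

  t0: 0d 88 2f eb 2f 28 74 37
  t1: 88 2f eb 28 28 74 37 37

RES = [ 0x88  0x2f  0xeb  0x28  0x28  0x74  0x37  0x37 ]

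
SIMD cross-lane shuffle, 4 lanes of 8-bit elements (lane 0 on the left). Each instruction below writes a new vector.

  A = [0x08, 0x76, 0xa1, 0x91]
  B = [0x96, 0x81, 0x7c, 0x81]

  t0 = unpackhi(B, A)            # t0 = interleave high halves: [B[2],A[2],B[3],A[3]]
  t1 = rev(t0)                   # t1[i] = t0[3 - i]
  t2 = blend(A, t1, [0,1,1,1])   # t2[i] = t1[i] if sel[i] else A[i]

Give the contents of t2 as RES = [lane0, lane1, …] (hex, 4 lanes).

RES = [0x08, 0x81, 0xa1, 0x7c]

→ t0 |7c|a1|81|91|
→ t1 |91|81|a1|7c|
→ t2 |08|81|a1|7c|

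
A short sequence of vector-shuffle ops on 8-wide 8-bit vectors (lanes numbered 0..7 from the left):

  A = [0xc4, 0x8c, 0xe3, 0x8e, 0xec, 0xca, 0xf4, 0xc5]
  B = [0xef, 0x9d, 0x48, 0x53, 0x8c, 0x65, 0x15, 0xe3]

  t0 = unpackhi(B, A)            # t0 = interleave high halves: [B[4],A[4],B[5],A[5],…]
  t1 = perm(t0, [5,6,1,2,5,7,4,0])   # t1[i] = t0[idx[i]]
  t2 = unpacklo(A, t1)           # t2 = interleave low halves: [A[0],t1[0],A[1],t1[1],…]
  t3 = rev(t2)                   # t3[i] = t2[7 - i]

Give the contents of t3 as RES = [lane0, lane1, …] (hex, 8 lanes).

t0 = [0x8c, 0xec, 0x65, 0xca, 0x15, 0xf4, 0xe3, 0xc5]
t1 = [0xf4, 0xe3, 0xec, 0x65, 0xf4, 0xc5, 0x15, 0x8c]
t2 = [0xc4, 0xf4, 0x8c, 0xe3, 0xe3, 0xec, 0x8e, 0x65]
t3 = [0x65, 0x8e, 0xec, 0xe3, 0xe3, 0x8c, 0xf4, 0xc4]

RES = [0x65, 0x8e, 0xec, 0xe3, 0xe3, 0x8c, 0xf4, 0xc4]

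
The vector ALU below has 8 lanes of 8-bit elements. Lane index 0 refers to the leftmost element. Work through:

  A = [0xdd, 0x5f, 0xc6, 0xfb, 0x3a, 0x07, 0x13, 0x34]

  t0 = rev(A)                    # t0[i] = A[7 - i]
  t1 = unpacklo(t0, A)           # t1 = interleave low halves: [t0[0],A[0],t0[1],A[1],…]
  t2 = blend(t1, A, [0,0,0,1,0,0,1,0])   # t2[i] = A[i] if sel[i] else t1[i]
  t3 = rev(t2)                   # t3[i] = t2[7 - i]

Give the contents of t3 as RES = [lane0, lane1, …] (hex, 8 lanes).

RES = [0xfb, 0x13, 0xc6, 0x07, 0xfb, 0x13, 0xdd, 0x34]

t0 = [0x34, 0x13, 0x07, 0x3a, 0xfb, 0xc6, 0x5f, 0xdd]
t1 = [0x34, 0xdd, 0x13, 0x5f, 0x07, 0xc6, 0x3a, 0xfb]
t2 = [0x34, 0xdd, 0x13, 0xfb, 0x07, 0xc6, 0x13, 0xfb]
t3 = [0xfb, 0x13, 0xc6, 0x07, 0xfb, 0x13, 0xdd, 0x34]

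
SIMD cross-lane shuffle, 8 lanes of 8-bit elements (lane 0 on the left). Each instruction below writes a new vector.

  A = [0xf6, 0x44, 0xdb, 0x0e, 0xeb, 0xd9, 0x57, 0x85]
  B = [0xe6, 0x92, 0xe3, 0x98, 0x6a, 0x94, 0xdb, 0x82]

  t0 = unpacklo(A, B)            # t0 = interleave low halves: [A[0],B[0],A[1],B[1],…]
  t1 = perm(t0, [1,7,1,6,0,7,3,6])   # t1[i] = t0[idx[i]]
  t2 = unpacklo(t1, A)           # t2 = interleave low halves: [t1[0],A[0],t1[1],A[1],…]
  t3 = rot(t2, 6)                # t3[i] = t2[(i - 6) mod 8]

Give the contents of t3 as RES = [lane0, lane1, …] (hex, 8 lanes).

RES = [0x98, 0x44, 0xe6, 0xdb, 0x0e, 0x0e, 0xe6, 0xf6]

  t0: f6 e6 44 92 db e3 0e 98
  t1: e6 98 e6 0e f6 98 92 0e
  t2: e6 f6 98 44 e6 db 0e 0e
  t3: 98 44 e6 db 0e 0e e6 f6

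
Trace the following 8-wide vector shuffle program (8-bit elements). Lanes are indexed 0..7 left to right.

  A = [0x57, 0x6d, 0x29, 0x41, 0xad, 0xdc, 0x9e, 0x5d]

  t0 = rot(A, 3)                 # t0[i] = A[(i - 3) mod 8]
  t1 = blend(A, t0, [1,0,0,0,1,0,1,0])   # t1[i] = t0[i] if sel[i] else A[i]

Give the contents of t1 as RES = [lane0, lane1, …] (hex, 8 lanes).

RES = [ 0xdc  0x6d  0x29  0x41  0x6d  0xdc  0x41  0x5d ]

→ t0 |dc|9e|5d|57|6d|29|41|ad|
→ t1 |dc|6d|29|41|6d|dc|41|5d|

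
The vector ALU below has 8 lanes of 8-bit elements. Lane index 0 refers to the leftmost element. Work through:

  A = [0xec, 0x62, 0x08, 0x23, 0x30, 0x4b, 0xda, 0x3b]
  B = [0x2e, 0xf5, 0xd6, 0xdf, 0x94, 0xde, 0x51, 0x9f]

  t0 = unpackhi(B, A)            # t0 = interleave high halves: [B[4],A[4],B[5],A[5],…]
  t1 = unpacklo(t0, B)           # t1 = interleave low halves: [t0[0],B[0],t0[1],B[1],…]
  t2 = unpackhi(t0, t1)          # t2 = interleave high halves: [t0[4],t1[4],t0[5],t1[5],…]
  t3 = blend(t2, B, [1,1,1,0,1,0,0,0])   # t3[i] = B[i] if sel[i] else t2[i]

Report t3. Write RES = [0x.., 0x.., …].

→ t0 |94|30|de|4b|51|da|9f|3b|
→ t1 |94|2e|30|f5|de|d6|4b|df|
→ t2 |51|de|da|d6|9f|4b|3b|df|
→ t3 |2e|f5|d6|d6|94|4b|3b|df|

RES = [ 0x2e  0xf5  0xd6  0xd6  0x94  0x4b  0x3b  0xdf ]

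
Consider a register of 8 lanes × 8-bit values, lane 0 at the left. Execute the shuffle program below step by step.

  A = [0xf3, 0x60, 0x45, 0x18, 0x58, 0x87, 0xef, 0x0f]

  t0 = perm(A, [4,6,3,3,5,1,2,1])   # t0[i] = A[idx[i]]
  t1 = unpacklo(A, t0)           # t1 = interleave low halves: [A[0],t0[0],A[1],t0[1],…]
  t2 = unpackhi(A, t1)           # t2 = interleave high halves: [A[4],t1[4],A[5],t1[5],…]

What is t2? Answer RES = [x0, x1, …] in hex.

t0 = [0x58, 0xef, 0x18, 0x18, 0x87, 0x60, 0x45, 0x60]
t1 = [0xf3, 0x58, 0x60, 0xef, 0x45, 0x18, 0x18, 0x18]
t2 = [0x58, 0x45, 0x87, 0x18, 0xef, 0x18, 0x0f, 0x18]

RES = [0x58, 0x45, 0x87, 0x18, 0xef, 0x18, 0x0f, 0x18]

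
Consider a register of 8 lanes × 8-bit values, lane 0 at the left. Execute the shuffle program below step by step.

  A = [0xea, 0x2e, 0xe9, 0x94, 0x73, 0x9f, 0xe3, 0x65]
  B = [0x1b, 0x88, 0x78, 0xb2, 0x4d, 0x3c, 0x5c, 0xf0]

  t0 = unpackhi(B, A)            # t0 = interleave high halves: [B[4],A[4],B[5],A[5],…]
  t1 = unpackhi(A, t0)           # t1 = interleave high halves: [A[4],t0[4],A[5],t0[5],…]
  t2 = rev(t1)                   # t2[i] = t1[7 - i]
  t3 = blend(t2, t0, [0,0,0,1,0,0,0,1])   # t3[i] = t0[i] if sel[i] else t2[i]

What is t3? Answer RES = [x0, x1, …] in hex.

→ t0 |4d|73|3c|9f|5c|e3|f0|65|
→ t1 |73|5c|9f|e3|e3|f0|65|65|
→ t2 |65|65|f0|e3|e3|9f|5c|73|
→ t3 |65|65|f0|9f|e3|9f|5c|65|

RES = [ 0x65  0x65  0xf0  0x9f  0xe3  0x9f  0x5c  0x65 ]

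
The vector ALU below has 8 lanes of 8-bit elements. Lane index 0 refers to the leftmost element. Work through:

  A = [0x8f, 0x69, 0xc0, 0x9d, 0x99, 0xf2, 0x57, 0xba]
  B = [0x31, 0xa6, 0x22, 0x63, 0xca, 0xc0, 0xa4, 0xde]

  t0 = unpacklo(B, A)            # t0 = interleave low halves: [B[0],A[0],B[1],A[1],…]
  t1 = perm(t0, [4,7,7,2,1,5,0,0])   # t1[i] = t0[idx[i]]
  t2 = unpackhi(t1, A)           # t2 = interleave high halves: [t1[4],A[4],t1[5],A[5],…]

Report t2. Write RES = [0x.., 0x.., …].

RES = [0x8f, 0x99, 0xc0, 0xf2, 0x31, 0x57, 0x31, 0xba]

  t0: 31 8f a6 69 22 c0 63 9d
  t1: 22 9d 9d a6 8f c0 31 31
  t2: 8f 99 c0 f2 31 57 31 ba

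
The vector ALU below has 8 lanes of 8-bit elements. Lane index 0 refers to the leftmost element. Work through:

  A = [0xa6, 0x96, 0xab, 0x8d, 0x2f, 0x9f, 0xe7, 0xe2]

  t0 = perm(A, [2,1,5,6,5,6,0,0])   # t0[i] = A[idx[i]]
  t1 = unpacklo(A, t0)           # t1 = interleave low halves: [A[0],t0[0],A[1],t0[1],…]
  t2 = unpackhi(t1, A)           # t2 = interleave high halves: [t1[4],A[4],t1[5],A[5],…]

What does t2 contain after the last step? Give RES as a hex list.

  t0: ab 96 9f e7 9f e7 a6 a6
  t1: a6 ab 96 96 ab 9f 8d e7
  t2: ab 2f 9f 9f 8d e7 e7 e2

RES = [ 0xab  0x2f  0x9f  0x9f  0x8d  0xe7  0xe7  0xe2 ]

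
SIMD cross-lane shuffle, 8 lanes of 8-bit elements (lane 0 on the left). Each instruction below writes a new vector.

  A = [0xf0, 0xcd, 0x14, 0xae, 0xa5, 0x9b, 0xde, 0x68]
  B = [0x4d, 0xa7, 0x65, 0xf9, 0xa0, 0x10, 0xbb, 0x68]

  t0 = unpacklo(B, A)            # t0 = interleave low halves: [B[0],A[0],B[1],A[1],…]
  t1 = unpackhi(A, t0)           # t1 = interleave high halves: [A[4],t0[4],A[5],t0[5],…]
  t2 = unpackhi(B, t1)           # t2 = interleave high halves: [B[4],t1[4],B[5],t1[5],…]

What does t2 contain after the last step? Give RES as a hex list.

RES = [ 0xa0  0xde  0x10  0xf9  0xbb  0x68  0x68  0xae ]

→ t0 |4d|f0|a7|cd|65|14|f9|ae|
→ t1 |a5|65|9b|14|de|f9|68|ae|
→ t2 |a0|de|10|f9|bb|68|68|ae|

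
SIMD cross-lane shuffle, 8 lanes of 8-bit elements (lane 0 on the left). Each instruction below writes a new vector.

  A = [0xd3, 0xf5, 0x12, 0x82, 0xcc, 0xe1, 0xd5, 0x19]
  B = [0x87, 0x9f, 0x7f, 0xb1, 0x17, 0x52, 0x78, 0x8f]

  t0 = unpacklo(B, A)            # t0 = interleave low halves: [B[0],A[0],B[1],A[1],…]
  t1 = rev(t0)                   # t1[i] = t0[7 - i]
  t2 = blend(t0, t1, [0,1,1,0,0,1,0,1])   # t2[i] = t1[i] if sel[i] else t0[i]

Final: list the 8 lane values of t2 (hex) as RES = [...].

  t0: 87 d3 9f f5 7f 12 b1 82
  t1: 82 b1 12 7f f5 9f d3 87
  t2: 87 b1 12 f5 7f 9f b1 87

RES = [0x87, 0xb1, 0x12, 0xf5, 0x7f, 0x9f, 0xb1, 0x87]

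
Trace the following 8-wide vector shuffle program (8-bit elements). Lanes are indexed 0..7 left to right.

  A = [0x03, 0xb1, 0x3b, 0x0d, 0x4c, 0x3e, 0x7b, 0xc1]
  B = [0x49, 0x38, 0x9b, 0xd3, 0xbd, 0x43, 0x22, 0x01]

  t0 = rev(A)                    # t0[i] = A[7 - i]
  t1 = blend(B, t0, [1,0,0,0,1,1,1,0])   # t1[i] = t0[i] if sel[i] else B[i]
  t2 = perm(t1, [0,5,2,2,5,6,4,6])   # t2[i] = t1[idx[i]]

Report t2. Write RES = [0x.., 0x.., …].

RES = [ 0xc1  0x3b  0x9b  0x9b  0x3b  0xb1  0x0d  0xb1 ]

  t0: c1 7b 3e 4c 0d 3b b1 03
  t1: c1 38 9b d3 0d 3b b1 01
  t2: c1 3b 9b 9b 3b b1 0d b1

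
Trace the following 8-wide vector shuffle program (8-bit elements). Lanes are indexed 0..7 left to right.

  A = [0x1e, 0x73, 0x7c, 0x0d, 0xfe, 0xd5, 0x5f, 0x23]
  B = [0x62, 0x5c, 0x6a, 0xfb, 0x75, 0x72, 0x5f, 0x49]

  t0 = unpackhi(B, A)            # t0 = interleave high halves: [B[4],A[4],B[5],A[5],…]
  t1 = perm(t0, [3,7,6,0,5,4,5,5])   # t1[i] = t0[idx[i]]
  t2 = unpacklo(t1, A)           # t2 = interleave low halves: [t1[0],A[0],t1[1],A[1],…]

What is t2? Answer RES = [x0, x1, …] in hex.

  t0: 75 fe 72 d5 5f 5f 49 23
  t1: d5 23 49 75 5f 5f 5f 5f
  t2: d5 1e 23 73 49 7c 75 0d

RES = [0xd5, 0x1e, 0x23, 0x73, 0x49, 0x7c, 0x75, 0x0d]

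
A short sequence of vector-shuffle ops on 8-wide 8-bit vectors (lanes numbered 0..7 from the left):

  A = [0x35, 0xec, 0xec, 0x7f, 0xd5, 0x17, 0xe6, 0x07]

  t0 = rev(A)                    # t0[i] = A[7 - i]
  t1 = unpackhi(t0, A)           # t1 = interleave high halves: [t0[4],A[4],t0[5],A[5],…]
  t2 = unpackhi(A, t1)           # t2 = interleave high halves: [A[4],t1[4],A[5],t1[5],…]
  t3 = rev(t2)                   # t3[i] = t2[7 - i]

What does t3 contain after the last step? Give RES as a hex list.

  t0: 07 e6 17 d5 7f ec ec 35
  t1: 7f d5 ec 17 ec e6 35 07
  t2: d5 ec 17 e6 e6 35 07 07
  t3: 07 07 35 e6 e6 17 ec d5

RES = [0x07, 0x07, 0x35, 0xe6, 0xe6, 0x17, 0xec, 0xd5]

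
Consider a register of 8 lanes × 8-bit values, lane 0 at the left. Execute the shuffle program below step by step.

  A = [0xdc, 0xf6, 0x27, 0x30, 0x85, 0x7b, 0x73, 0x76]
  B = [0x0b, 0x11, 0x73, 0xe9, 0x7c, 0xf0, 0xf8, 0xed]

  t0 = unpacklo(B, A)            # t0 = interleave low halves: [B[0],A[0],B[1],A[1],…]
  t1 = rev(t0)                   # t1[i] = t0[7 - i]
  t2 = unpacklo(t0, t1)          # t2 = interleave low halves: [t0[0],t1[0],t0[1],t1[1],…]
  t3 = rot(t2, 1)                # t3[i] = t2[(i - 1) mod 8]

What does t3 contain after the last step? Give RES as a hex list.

RES = [ 0x73  0x0b  0x30  0xdc  0xe9  0x11  0x27  0xf6 ]

t0 = [0x0b, 0xdc, 0x11, 0xf6, 0x73, 0x27, 0xe9, 0x30]
t1 = [0x30, 0xe9, 0x27, 0x73, 0xf6, 0x11, 0xdc, 0x0b]
t2 = [0x0b, 0x30, 0xdc, 0xe9, 0x11, 0x27, 0xf6, 0x73]
t3 = [0x73, 0x0b, 0x30, 0xdc, 0xe9, 0x11, 0x27, 0xf6]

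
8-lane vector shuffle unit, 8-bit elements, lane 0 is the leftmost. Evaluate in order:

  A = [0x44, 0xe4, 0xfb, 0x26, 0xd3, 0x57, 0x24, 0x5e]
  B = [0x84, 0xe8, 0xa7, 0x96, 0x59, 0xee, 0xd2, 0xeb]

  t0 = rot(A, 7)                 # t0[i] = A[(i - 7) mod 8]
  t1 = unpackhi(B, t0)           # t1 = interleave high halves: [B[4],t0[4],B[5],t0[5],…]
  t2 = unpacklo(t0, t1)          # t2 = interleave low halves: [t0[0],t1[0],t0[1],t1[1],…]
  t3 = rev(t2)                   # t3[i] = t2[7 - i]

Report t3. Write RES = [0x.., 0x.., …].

RES = [0x24, 0xd3, 0xee, 0x26, 0x57, 0xfb, 0x59, 0xe4]

→ t0 |e4|fb|26|d3|57|24|5e|44|
→ t1 |59|57|ee|24|d2|5e|eb|44|
→ t2 |e4|59|fb|57|26|ee|d3|24|
→ t3 |24|d3|ee|26|57|fb|59|e4|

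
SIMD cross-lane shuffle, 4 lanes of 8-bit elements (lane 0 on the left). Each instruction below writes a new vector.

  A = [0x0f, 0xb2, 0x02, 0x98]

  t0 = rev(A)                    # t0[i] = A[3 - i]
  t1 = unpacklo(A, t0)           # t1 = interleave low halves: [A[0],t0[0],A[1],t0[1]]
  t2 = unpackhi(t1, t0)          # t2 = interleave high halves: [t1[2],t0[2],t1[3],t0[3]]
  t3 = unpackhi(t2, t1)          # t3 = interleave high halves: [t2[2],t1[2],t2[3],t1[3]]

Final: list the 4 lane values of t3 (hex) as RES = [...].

RES = [0x02, 0xb2, 0x0f, 0x02]

  t0: 98 02 b2 0f
  t1: 0f 98 b2 02
  t2: b2 b2 02 0f
  t3: 02 b2 0f 02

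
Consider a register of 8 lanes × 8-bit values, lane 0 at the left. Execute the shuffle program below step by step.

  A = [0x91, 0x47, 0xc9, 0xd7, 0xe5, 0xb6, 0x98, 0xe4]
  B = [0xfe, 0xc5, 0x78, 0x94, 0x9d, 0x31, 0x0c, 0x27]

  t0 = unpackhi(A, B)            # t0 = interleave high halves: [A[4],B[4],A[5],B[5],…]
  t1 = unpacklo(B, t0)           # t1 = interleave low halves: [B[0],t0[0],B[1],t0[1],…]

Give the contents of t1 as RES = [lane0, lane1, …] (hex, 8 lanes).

  t0: e5 9d b6 31 98 0c e4 27
  t1: fe e5 c5 9d 78 b6 94 31

RES = [ 0xfe  0xe5  0xc5  0x9d  0x78  0xb6  0x94  0x31 ]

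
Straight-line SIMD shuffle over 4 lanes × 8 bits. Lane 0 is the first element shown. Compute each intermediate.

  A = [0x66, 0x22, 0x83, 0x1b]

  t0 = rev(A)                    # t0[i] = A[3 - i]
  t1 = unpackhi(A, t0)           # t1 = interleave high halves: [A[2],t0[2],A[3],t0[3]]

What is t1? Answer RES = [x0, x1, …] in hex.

RES = [ 0x83  0x22  0x1b  0x66 ]

t0 = [0x1b, 0x83, 0x22, 0x66]
t1 = [0x83, 0x22, 0x1b, 0x66]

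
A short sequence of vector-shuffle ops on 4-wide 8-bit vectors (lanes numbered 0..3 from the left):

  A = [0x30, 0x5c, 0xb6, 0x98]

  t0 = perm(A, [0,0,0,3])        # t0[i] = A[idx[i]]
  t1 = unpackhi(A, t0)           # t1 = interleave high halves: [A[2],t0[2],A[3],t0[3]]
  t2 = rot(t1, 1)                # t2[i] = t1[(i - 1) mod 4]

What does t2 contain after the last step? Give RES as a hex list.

  t0: 30 30 30 98
  t1: b6 30 98 98
  t2: 98 b6 30 98

RES = [0x98, 0xb6, 0x30, 0x98]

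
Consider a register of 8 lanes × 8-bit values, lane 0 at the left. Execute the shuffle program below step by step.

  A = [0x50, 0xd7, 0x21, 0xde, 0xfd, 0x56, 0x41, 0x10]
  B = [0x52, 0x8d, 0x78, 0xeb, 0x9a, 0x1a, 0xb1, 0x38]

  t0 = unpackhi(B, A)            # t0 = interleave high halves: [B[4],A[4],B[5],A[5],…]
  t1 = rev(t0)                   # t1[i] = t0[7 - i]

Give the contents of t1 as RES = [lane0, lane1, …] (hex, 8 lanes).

RES = [ 0x10  0x38  0x41  0xb1  0x56  0x1a  0xfd  0x9a ]

t0 = [0x9a, 0xfd, 0x1a, 0x56, 0xb1, 0x41, 0x38, 0x10]
t1 = [0x10, 0x38, 0x41, 0xb1, 0x56, 0x1a, 0xfd, 0x9a]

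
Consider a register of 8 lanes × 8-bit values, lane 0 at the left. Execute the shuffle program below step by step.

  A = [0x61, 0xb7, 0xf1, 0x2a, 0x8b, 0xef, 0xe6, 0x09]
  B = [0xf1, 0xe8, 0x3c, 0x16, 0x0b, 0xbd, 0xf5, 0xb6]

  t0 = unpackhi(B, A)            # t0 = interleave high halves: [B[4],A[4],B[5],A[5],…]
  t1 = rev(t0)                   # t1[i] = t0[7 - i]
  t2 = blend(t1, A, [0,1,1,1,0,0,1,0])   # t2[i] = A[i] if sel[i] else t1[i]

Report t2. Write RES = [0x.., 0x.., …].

RES = [0x09, 0xb7, 0xf1, 0x2a, 0xef, 0xbd, 0xe6, 0x0b]

→ t0 |0b|8b|bd|ef|f5|e6|b6|09|
→ t1 |09|b6|e6|f5|ef|bd|8b|0b|
→ t2 |09|b7|f1|2a|ef|bd|e6|0b|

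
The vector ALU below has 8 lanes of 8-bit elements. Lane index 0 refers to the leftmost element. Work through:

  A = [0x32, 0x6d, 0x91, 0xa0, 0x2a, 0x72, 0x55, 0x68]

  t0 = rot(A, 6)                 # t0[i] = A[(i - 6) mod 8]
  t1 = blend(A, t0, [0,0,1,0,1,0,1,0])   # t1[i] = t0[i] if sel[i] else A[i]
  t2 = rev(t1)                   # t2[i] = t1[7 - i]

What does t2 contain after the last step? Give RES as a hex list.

RES = [0x68, 0x32, 0x72, 0x55, 0xa0, 0x2a, 0x6d, 0x32]

→ t0 |91|a0|2a|72|55|68|32|6d|
→ t1 |32|6d|2a|a0|55|72|32|68|
→ t2 |68|32|72|55|a0|2a|6d|32|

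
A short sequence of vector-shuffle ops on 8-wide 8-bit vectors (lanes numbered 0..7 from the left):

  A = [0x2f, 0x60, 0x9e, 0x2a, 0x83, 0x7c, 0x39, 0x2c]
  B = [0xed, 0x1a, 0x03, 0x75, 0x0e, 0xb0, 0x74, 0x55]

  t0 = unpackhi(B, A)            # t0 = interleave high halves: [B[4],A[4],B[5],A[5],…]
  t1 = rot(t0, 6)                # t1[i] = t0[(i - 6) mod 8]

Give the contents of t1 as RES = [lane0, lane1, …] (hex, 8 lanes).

t0 = [0x0e, 0x83, 0xb0, 0x7c, 0x74, 0x39, 0x55, 0x2c]
t1 = [0xb0, 0x7c, 0x74, 0x39, 0x55, 0x2c, 0x0e, 0x83]

RES = [ 0xb0  0x7c  0x74  0x39  0x55  0x2c  0x0e  0x83 ]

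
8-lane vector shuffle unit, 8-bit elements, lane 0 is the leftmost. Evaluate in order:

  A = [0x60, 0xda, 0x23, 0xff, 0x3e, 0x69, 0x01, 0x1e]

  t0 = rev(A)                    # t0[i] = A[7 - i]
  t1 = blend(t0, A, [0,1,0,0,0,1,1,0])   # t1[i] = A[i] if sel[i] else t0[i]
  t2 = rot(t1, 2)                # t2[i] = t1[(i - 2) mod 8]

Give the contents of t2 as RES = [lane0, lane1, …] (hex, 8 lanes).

t0 = [0x1e, 0x01, 0x69, 0x3e, 0xff, 0x23, 0xda, 0x60]
t1 = [0x1e, 0xda, 0x69, 0x3e, 0xff, 0x69, 0x01, 0x60]
t2 = [0x01, 0x60, 0x1e, 0xda, 0x69, 0x3e, 0xff, 0x69]

RES = [0x01, 0x60, 0x1e, 0xda, 0x69, 0x3e, 0xff, 0x69]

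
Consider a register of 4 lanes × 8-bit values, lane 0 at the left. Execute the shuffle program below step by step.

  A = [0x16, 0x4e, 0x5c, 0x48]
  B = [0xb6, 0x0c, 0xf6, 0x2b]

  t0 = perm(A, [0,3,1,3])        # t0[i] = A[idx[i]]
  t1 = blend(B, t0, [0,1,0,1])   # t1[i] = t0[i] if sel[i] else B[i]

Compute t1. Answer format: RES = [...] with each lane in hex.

t0 = [0x16, 0x48, 0x4e, 0x48]
t1 = [0xb6, 0x48, 0xf6, 0x48]

RES = [0xb6, 0x48, 0xf6, 0x48]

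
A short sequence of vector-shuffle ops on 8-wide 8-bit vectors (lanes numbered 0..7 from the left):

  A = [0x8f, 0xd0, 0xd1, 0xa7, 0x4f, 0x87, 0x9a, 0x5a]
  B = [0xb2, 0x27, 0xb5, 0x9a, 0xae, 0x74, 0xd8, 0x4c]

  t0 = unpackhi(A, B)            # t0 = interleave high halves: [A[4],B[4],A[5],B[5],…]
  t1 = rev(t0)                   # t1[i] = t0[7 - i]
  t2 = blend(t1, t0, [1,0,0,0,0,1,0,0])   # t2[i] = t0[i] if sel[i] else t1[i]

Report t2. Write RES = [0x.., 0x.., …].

RES = [ 0x4f  0x5a  0xd8  0x9a  0x74  0xd8  0xae  0x4f ]

→ t0 |4f|ae|87|74|9a|d8|5a|4c|
→ t1 |4c|5a|d8|9a|74|87|ae|4f|
→ t2 |4f|5a|d8|9a|74|d8|ae|4f|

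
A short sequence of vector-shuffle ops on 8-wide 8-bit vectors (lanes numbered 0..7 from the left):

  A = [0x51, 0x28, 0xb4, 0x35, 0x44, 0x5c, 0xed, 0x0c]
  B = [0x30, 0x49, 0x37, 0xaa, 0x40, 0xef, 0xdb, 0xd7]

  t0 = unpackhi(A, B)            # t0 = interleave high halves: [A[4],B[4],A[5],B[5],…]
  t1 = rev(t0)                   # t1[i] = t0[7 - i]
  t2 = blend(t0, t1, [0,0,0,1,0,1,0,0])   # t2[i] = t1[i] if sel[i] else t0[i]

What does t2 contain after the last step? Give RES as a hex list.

RES = [0x44, 0x40, 0x5c, 0xed, 0xed, 0x5c, 0x0c, 0xd7]

→ t0 |44|40|5c|ef|ed|db|0c|d7|
→ t1 |d7|0c|db|ed|ef|5c|40|44|
→ t2 |44|40|5c|ed|ed|5c|0c|d7|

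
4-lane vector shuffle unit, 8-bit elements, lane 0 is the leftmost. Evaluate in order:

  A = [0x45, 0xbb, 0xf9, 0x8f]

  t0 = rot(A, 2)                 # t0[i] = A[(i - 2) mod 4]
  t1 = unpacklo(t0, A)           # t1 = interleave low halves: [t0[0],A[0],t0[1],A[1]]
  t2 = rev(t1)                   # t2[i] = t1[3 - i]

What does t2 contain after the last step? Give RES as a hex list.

RES = [0xbb, 0x8f, 0x45, 0xf9]

→ t0 |f9|8f|45|bb|
→ t1 |f9|45|8f|bb|
→ t2 |bb|8f|45|f9|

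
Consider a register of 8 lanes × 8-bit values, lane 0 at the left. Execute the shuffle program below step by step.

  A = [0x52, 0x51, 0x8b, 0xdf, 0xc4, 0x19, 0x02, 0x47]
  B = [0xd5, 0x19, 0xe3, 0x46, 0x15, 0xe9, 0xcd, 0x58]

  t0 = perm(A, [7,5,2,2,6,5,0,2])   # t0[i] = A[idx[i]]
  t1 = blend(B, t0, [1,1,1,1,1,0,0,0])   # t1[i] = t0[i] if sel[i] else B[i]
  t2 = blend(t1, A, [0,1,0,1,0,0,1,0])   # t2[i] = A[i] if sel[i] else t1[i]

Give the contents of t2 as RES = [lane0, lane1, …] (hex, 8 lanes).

  t0: 47 19 8b 8b 02 19 52 8b
  t1: 47 19 8b 8b 02 e9 cd 58
  t2: 47 51 8b df 02 e9 02 58

RES = [0x47, 0x51, 0x8b, 0xdf, 0x02, 0xe9, 0x02, 0x58]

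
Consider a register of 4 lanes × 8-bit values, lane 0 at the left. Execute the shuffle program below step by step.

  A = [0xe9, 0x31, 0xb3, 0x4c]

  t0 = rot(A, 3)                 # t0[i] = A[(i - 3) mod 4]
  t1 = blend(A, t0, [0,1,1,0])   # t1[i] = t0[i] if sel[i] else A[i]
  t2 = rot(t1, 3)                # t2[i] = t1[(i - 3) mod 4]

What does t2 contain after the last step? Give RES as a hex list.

RES = [0xb3, 0x4c, 0x4c, 0xe9]

→ t0 |31|b3|4c|e9|
→ t1 |e9|b3|4c|4c|
→ t2 |b3|4c|4c|e9|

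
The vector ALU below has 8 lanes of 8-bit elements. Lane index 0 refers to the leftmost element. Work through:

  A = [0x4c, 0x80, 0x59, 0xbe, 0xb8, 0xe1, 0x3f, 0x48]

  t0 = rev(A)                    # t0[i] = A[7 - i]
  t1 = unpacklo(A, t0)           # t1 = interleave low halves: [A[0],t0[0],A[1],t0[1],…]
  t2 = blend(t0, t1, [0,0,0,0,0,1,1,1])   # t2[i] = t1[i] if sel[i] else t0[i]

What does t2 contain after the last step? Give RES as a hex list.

t0 = [0x48, 0x3f, 0xe1, 0xb8, 0xbe, 0x59, 0x80, 0x4c]
t1 = [0x4c, 0x48, 0x80, 0x3f, 0x59, 0xe1, 0xbe, 0xb8]
t2 = [0x48, 0x3f, 0xe1, 0xb8, 0xbe, 0xe1, 0xbe, 0xb8]

RES = [0x48, 0x3f, 0xe1, 0xb8, 0xbe, 0xe1, 0xbe, 0xb8]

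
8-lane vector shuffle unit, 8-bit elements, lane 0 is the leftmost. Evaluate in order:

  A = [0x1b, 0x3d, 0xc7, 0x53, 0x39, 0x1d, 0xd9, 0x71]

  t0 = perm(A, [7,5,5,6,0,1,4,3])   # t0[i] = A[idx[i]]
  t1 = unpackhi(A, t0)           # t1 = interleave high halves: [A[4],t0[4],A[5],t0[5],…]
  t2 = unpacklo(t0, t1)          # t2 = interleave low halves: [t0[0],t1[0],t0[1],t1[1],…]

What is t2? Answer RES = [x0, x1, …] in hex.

RES = [0x71, 0x39, 0x1d, 0x1b, 0x1d, 0x1d, 0xd9, 0x3d]

t0 = [0x71, 0x1d, 0x1d, 0xd9, 0x1b, 0x3d, 0x39, 0x53]
t1 = [0x39, 0x1b, 0x1d, 0x3d, 0xd9, 0x39, 0x71, 0x53]
t2 = [0x71, 0x39, 0x1d, 0x1b, 0x1d, 0x1d, 0xd9, 0x3d]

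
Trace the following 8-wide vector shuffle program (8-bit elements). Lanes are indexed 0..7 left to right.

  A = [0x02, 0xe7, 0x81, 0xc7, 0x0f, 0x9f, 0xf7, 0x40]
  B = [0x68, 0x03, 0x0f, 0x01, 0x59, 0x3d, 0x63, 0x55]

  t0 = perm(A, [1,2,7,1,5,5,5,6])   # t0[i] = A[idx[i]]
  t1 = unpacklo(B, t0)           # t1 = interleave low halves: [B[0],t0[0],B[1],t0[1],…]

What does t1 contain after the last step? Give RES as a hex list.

RES = [0x68, 0xe7, 0x03, 0x81, 0x0f, 0x40, 0x01, 0xe7]

t0 = [0xe7, 0x81, 0x40, 0xe7, 0x9f, 0x9f, 0x9f, 0xf7]
t1 = [0x68, 0xe7, 0x03, 0x81, 0x0f, 0x40, 0x01, 0xe7]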